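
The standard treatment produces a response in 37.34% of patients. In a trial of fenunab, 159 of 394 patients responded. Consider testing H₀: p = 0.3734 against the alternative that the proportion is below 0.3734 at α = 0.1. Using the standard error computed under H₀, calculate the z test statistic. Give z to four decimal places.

z = 1.2374

p̂ = 159/394 ≈ 0.403553.
Under H₀, SE = √(0.3734·0.6266/394) = √(0.000593839) = 0.024369.
z = (0.403553 − 0.3734)/0.024369 = 0.030153/0.024369 = 1.2374.
p-value = P(Z < 1.237) ≈ 0.8920. With α = 0.1, fail to reject H₀.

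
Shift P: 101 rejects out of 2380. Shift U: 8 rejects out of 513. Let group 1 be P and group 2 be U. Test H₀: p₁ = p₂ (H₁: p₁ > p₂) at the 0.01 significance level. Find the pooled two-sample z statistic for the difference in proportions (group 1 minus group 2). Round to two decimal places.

p̂₁ = 101/2380 = 0.04244, p̂₂ = 8/513 = 0.01559.
Pooled p̂ = (101+8)/(2380+513) = 109/2893 = 0.03768.
SE = √(0.0362576 × 0.00236949) = 0.00927.
z = (0.04244 − 0.01559)/0.00927 = 0.02685/0.00927 = 2.90.
p-value = P(Z > 2.896) ≈ 0.0019; since p < α = 0.01, reject H₀.

z = 2.90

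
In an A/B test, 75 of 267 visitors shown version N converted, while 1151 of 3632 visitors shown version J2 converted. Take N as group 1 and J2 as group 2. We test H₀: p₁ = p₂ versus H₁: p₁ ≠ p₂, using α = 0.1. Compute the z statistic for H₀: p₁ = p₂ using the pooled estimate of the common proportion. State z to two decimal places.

z = -1.22

p̂₁ = 75/267 = 0.2809, p̂₂ = 1151/3632 = 0.3169.
Pooled p̂ = (75+1151)/(267+3632) = 1226/3899 = 0.3144.
SE = √(p̂(1−p̂)(1/n₁+1/n₂)) = √(0.3144·0.6856·0.00402065) = √(0.000866721) = 0.0294.
z = (0.2809 − 0.3169)/0.0294 = -0.0360/0.0294 = -1.22.
Two-sided p-value ≈ 2·Φ(−1.223) = 0.2213; since p > α = 0.1, fail to reject H₀.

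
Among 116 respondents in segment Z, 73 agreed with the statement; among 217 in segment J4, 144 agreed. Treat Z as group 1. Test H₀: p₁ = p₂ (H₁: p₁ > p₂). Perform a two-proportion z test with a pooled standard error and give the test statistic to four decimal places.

z = -0.6256

p̂₁ = 73/116 ≈ 0.629310, p̂₂ = 144/217 ≈ 0.663594.
Pooled p̂ = (73+144)/(116+217) = 217/333 = 0.651652.
SE = √(p̂(1−p̂)(1/n₁+1/n₂)) = √(0.651652·0.348348·0.013229) = √(0.003003) = 0.054800.
z = (0.629310 − 0.663594)/0.054800 = -0.034284/0.054800 = -0.6256.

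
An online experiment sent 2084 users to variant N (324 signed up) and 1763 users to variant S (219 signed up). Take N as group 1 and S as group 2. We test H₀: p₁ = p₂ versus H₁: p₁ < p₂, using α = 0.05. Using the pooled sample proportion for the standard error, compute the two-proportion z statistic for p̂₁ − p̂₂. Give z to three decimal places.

z = 2.774

p̂₁ = 324/2084 = 0.155470, p̂₂ = 219/1763 = 0.124220.
Pooled p̂ = (324+219)/(2084+1763) = 543/3847 = 0.141149.
SE = √(p̂(1−p̂)(1/n₁+1/n₂)) = √(0.141149·0.858851·0.00104706) = √(0.000126931) = 0.011266.
z = (0.155470 − 0.124220)/0.011266 = 0.031250/0.011266 = 2.774.
p-value = P(Z < 2.774) ≈ 0.9972, so at α = 0.05 we fail to reject H₀.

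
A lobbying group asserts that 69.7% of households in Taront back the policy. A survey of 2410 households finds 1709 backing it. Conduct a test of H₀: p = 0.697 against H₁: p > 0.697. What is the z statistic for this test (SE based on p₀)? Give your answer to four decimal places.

p̂ = 1709/2410 ≈ 0.7091286.
Under H₀, SE = √(0.697·0.303/2410) = √(8.76311e-05) = 0.0093611.
z = (0.7091286 − 0.697)/0.0093611 = 0.0121286/0.0093611 = 1.2956.

z = 1.2956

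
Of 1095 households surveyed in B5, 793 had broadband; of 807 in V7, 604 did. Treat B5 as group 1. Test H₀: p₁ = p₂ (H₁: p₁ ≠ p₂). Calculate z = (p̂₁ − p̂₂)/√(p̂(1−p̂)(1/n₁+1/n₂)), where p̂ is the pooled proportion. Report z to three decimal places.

p̂₁ = 793/1095 = 0.72420, p̂₂ = 604/807 = 0.74845.
Pooled p̂ = (793+604)/(1095+807) = 1397/1902 = 0.73449.
SE = √(0.195014 × 0.0021524) = 0.02049.
z = (0.72420 − 0.74845)/0.02049 = -0.02425/0.02049 = -1.184.
Two-sided p-value ≈ 2·Φ(−1.184) = 0.2366.

z = -1.184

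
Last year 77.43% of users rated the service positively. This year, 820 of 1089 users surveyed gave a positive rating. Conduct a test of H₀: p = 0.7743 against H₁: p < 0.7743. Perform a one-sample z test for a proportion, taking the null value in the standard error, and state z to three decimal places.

z = -1.683

p̂ = 820/1089 ≈ 0.75298.
Under H₀, SE = √(0.7743·0.2257/1089) = √(0.000160477) = 0.01267.
z = (0.75298 − 0.7743)/0.01267 = -0.02132/0.01267 = -1.683.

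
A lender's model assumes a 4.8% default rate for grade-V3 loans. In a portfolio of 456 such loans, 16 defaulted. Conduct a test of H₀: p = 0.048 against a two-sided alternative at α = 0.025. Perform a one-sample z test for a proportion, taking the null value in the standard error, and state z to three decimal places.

z = -1.290

p̂ = 16/456 = 0.03509.
Standard error under H₀: √(0.048×0.952/456) = 0.01001.
z = (0.03509 − 0.048)/0.01001 = -0.01291/0.01001 = -1.290.
p-value = 2·P(Z > 1.290) ≈ 0.1971. With α = 0.025, fail to reject H₀.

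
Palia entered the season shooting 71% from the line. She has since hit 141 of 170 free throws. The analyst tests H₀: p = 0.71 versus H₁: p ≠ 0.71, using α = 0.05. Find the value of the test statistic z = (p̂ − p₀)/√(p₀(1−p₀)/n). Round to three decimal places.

z = 3.431

p̂ = 141/170 ≈ 0.82941.
Standard error under H₀: √(0.71×0.29/170) = 0.03480.
z = (0.82941 − 0.71)/0.03480 = 0.11941/0.03480 = 3.431.
p-value = 2·P(Z > 3.431) ≈ 0.0006; since p < α = 0.05, reject H₀.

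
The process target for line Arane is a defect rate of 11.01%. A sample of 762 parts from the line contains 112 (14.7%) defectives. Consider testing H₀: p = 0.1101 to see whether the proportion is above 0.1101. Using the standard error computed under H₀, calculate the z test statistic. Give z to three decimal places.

z = 3.253

p̂ = 112/762 ≈ 0.146982.
SE = √(p₀(1−p₀)/n) = √(0.097978/762) = 0.011339.
z = (0.146982 − 0.1101)/0.011339 = 0.036882/0.011339 = 3.253.
p-value = P(Z > 3.253) ≈ 0.0006.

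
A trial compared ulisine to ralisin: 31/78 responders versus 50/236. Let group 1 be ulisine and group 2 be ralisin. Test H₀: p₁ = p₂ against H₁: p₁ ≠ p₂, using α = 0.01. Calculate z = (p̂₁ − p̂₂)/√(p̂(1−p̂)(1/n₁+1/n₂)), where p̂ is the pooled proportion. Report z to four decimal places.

p̂₁ = 31/78 ≈ 0.397436, p̂₂ = 50/236 ≈ 0.211864.
Pooled p̂ = (31+50)/(78+236) = 81/314 = 0.257962.
SE = √(0.191418 × 0.0170578) = 0.057142.
z = (0.397436 − 0.211864)/0.057142 = 0.185572/0.057142 = 3.2476.
Two-sided p-value ≈ 2·Φ(−3.248) = 0.0012, so at α = 0.01 we reject H₀.

z = 3.2476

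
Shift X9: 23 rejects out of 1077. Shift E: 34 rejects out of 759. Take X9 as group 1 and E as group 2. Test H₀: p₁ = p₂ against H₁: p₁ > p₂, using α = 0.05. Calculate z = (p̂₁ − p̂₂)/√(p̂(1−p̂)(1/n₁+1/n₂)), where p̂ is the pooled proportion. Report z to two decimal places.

z = -2.85

p̂₁ = 23/1077 ≈ 0.0214, p̂₂ = 34/759 ≈ 0.0448.
Pooled p̂ = (23+34)/(1077+759) = 57/1836 = 0.0310.
SE = √(0.0300819 × 0.00224603) = 0.0082.
z = (0.0214 − 0.0448)/0.0082 = -0.0234/0.0082 = -2.85.
p-value = P(Z > -2.852) ≈ 0.9978; since p > α = 0.05, fail to reject H₀.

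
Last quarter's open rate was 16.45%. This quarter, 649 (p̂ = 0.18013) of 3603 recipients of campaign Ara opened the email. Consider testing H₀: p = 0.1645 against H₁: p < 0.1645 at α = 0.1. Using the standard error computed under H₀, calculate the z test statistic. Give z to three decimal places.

p̂ = 649/3603 ≈ 0.180128.
Standard error under H₀: √(0.1645×0.8355/3603) = 0.006176.
z = (0.180128 − 0.1645)/0.006176 = 0.015628/0.006176 = 2.530.
p-value = P(Z < 2.530) ≈ 0.9943; since p > α = 0.1, fail to reject H₀.

z = 2.530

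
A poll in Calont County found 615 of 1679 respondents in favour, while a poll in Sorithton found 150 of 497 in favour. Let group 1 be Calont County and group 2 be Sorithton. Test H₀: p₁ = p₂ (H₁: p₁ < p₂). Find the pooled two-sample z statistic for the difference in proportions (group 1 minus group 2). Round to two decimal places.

p̂₁ = 615/1679 ≈ 0.3663, p̂₂ = 150/497 ≈ 0.3018.
Pooled p̂ = (615+150)/(1679+497) = 765/2176 = 0.3516.
SE = √(p̂(1−p̂)(1/n₁+1/n₂)) = √(0.3516·0.6484·0.00260767) = √(0.00059446) = 0.0244.
z = (0.3663 − 0.3018)/0.0244 = 0.0645/0.0244 = 2.64.
p-value = P(Z < 2.645) ≈ 0.9959.

z = 2.64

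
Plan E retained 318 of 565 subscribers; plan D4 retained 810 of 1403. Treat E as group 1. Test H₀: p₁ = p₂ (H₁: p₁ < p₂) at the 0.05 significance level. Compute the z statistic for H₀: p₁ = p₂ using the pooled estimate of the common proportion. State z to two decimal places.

z = -0.59

p̂₁ = 318/565 = 0.5628, p̂₂ = 810/1403 = 0.5773.
Pooled p̂ = (318+810)/(565+1403) = 1128/1968 = 0.5732.
SE = √(p̂(1−p̂)(1/n₁+1/n₂)) = √(0.5732·0.4268·0.00248267) = √(0.000607375) = 0.0246.
z = (0.5628 − 0.5773)/0.0246 = -0.0145/0.0246 = -0.59.
p-value = P(Z < -0.588) ≈ 0.2781, so at α = 0.05 we fail to reject H₀.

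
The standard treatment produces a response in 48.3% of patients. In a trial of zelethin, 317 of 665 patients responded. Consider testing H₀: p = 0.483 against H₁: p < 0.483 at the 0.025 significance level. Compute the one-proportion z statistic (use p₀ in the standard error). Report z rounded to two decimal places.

z = -0.33

p̂ = 317/665 ≈ 0.47669.
SE = √(p₀(1−p₀)/n) = √(0.24971/665) = 0.01938.
z = (0.47669 − 0.483)/0.01938 = -0.00631/0.01938 = -0.33.
p-value = P(Z < -0.326) ≈ 0.3724, so at α = 0.025 we fail to reject H₀.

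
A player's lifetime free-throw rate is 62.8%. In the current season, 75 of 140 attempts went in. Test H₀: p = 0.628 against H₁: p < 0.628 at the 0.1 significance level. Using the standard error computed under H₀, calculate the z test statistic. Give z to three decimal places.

z = -2.259

p̂ = 75/140 = 0.53571.
Under H₀, SE = √(0.628·0.372/140) = √(0.00166869) = 0.04085.
z = (0.53571 − 0.628)/0.04085 = -0.09229/0.04085 = -2.259.
p-value = P(Z < -2.259) ≈ 0.0119, so at α = 0.1 we reject H₀.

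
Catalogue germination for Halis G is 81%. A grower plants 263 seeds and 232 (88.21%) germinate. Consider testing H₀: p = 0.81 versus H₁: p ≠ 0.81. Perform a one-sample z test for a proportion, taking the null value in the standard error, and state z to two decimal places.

z = 2.98

p̂ = 232/263 = 0.8821.
Standard error under H₀: √(0.81×0.19/263) = 0.0242.
z = (0.8821 − 0.81)/0.0242 = 0.0721/0.0242 = 2.98.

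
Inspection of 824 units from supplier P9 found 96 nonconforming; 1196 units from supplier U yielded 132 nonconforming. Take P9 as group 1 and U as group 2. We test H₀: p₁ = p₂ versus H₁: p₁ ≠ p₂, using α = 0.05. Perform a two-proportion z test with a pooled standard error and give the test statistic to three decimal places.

z = 0.428

p̂₁ = 96/824 ≈ 0.11650, p̂₂ = 132/1196 ≈ 0.11037.
Pooled p̂ = (96+132)/(824+1196) = 228/2020 = 0.11287.
SE = √(p̂(1−p̂)(1/n₁+1/n₂)) = √(0.11287·0.88713·0.00204971) = √(0.000205241) = 0.01433.
z = (0.11650 − 0.11037)/0.01433 = 0.00613/0.01433 = 0.428.
Two-sided p-value ≈ 2·Φ(−0.428) = 0.6684. With α = 0.05, fail to reject H₀.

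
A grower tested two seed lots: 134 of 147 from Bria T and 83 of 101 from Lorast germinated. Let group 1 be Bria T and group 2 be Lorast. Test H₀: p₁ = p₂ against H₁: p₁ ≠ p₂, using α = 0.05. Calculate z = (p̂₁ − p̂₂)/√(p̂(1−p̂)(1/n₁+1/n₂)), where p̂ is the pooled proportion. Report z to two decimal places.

z = 2.10

p̂₁ = 134/147 = 0.9116, p̂₂ = 83/101 = 0.8218.
Pooled p̂ = (134+83)/(147+101) = 217/248 = 0.8750.
SE = √(p̂(1−p̂)(1/n₁+1/n₂)) = √(0.8750·0.1250·0.0167037) = √(0.00182697) = 0.0427.
z = (0.9116 − 0.8218)/0.0427 = 0.0898/0.0427 = 2.10.
p-value = 2·P(Z > 2.101) ≈ 0.0357. With α = 0.05, reject H₀.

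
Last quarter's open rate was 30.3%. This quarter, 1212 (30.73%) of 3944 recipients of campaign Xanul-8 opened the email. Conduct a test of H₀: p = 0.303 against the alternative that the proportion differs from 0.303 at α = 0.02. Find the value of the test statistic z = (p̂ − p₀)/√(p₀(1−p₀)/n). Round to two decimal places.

p̂ = 1212/3944 = 0.3073.
Standard error under H₀: √(0.303×0.697/3944) = 0.0073.
z = (0.3073 − 0.303)/0.0073 = 0.0043/0.0073 = 0.59.
p-value = 2·P(Z > 0.588) ≈ 0.5566, so at α = 0.02 we fail to reject H₀.

z = 0.59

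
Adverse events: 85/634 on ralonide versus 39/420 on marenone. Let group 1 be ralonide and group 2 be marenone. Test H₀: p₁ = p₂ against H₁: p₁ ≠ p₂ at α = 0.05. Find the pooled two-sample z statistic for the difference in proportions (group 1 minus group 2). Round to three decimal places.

p̂₁ = 85/634 = 0.13407, p̂₂ = 39/420 = 0.09286.
Pooled p̂ = (85+39)/(634+420) = 124/1054 = 0.11765.
SE = √(p̂(1−p̂)(1/n₁+1/n₂)) = √(0.11765·0.88235·0.00395824) = √(0.00041089) = 0.02027.
z = (0.13407 − 0.09286)/0.02027 = 0.04121/0.02027 = 2.033.
p-value = 2·P(Z > 2.033) ≈ 0.0420, so at α = 0.05 we reject H₀.

z = 2.033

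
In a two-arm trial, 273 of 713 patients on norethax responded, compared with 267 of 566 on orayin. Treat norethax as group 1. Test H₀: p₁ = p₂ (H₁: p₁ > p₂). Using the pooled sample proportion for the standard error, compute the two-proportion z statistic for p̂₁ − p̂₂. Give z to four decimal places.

z = -3.1951

p̂₁ = 273/713 ≈ 0.382889, p̂₂ = 267/566 ≈ 0.471731.
Pooled p̂ = (273+267)/(713+566) = 540/1279 = 0.422205.
SE = √(p̂(1−p̂)(1/n₁+1/n₂)) = √(0.422205·0.577795·0.00316931) = √(0.000773146) = 0.027806.
z = (0.382889 − 0.471731)/0.027806 = -0.088842/0.027806 = -3.1951.
p-value = P(Z > -3.195) ≈ 0.9993.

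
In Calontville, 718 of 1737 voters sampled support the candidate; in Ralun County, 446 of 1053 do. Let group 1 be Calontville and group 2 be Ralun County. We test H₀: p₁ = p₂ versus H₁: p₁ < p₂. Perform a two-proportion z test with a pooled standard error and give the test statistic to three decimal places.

p̂₁ = 718/1737 ≈ 0.41336, p̂₂ = 446/1053 ≈ 0.42355.
Pooled p̂ = (718+446)/(1737+1053) = 1164/2790 = 0.41720.
SE = √(p̂(1−p̂)(1/n₁+1/n₂)) = √(0.41720·0.58280·0.00152537) = √(0.000370887) = 0.01926.
z = (0.41336 − 0.42355)/0.01926 = -0.01019/0.01926 = -0.529.
p-value = P(Z < -0.529) ≈ 0.2983.

z = -0.529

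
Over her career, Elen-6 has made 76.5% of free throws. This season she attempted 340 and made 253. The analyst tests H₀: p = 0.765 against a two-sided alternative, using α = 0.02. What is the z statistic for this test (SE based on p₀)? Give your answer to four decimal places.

z = -0.9081

p̂ = 253/340 ≈ 0.744118.
Standard error under H₀: √(0.765×0.235/340) = 0.022995.
z = (0.744118 − 0.765)/0.022995 = -0.020882/0.022995 = -0.9081.
Two-sided p-value ≈ 2·Φ(−0.908) = 0.3638. With α = 0.02, fail to reject H₀.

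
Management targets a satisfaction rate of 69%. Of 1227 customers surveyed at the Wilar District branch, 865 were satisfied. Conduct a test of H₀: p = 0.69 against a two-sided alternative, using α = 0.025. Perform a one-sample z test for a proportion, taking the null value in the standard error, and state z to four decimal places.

p̂ = 865/1227 ≈ 0.704971.
Standard error under H₀: √(0.69×0.31/1227) = 0.013203.
z = (0.704971 − 0.69)/0.013203 = 0.014971/0.013203 = 1.1339.
Two-sided p-value ≈ 2·Φ(−1.134) = 0.2568. With α = 0.025, fail to reject H₀.

z = 1.1339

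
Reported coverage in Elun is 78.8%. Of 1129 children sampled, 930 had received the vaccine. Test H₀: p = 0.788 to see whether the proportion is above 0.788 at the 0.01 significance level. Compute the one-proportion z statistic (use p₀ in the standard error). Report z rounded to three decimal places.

p̂ = 930/1129 ≈ 0.823738.
Standard error under H₀: √(0.788×0.212/1129) = 0.012164.
z = (0.823738 − 0.788)/0.012164 = 0.035738/0.012164 = 2.938.
p-value = P(Z > 2.938) ≈ 0.0017. With α = 0.01, reject H₀.

z = 2.938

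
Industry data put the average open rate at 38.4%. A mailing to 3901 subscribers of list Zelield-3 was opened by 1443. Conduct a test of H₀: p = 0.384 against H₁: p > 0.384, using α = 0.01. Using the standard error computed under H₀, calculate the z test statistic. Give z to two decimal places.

p̂ = 1443/3901 = 0.3699.
SE = √(p₀(1−p₀)/n) = √(0.23654/3901) = 0.0078.
z = (0.3699 − 0.384)/0.0078 = -0.0141/0.0078 = -1.81.
p-value = P(Z > -1.810) ≈ 0.9649, so at α = 0.01 we fail to reject H₀.

z = -1.81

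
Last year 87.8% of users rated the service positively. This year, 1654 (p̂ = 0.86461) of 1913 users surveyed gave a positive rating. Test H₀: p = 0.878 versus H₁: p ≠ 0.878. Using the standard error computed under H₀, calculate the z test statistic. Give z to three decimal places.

p̂ = 1654/1913 ≈ 0.864611.
SE = √(p₀(1−p₀)/n) = √(0.10712/1913) = 0.007483.
z = (0.864611 − 0.878)/0.007483 = -0.013389/0.007483 = -1.789.
p-value = 2·P(Z > 1.789) ≈ 0.0736.

z = -1.789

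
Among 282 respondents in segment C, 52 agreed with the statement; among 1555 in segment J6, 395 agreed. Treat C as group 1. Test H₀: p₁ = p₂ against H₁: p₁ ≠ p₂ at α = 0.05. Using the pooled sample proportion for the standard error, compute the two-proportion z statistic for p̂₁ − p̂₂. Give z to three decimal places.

z = -2.507

p̂₁ = 52/282 ≈ 0.18440, p̂₂ = 395/1555 ≈ 0.25402.
Pooled p̂ = (52+395)/(282+1555) = 447/1837 = 0.24333.
SE = √(0.184121 × 0.00418919) = 0.02777.
z = (0.18440 − 0.25402)/0.02777 = -0.06962/0.02777 = -2.507.
p-value = 2·P(Z > 2.507) ≈ 0.0122, so at α = 0.05 we reject H₀.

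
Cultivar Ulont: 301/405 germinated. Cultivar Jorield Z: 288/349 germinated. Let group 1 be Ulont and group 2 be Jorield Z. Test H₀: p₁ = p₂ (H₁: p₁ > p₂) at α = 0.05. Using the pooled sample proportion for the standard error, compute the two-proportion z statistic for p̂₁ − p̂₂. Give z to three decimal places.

z = -2.716

p̂₁ = 301/405 ≈ 0.743210, p̂₂ = 288/349 ≈ 0.825215.
Pooled p̂ = (301+288)/(405+349) = 589/754 = 0.781167.
SE = √(p̂(1−p̂)(1/n₁+1/n₂)) = √(0.781167·0.218833·0.00533447) = √(0.0009119) = 0.030198.
z = (0.743210 − 0.825215)/0.030198 = -0.082005/0.030198 = -2.716.
p-value = P(Z > -2.716) ≈ 0.9967. With α = 0.05, fail to reject H₀.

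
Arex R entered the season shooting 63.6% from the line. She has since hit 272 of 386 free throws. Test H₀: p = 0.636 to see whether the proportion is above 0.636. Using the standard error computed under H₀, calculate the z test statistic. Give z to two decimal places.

p̂ = 272/386 ≈ 0.7047.
SE = √(p₀(1−p₀)/n) = √(0.2315/386) = 0.0245.
z = (0.7047 − 0.636)/0.0245 = 0.0687/0.0245 = 2.80.

z = 2.80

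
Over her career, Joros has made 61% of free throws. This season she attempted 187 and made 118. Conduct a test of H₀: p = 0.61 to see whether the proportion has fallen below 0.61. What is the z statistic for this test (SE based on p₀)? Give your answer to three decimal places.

z = 0.589

p̂ = 118/187 = 0.63102.
Under H₀, SE = √(0.61·0.39/187) = √(0.00127219) = 0.03567.
z = (0.63102 − 0.61)/0.03567 = 0.02102/0.03567 = 0.589.
p-value = P(Z < 0.589) ≈ 0.7221.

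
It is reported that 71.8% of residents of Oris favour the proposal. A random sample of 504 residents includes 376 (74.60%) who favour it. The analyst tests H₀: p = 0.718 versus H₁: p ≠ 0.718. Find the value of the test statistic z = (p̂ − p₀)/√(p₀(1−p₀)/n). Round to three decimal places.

z = 1.399

p̂ = 376/504 = 0.74603.
Under H₀, SE = √(0.718·0.282/504) = √(0.000401738) = 0.02004.
z = (0.74603 − 0.718)/0.02004 = 0.02803/0.02004 = 1.399.
Two-sided p-value ≈ 2·Φ(−1.399) = 0.1619.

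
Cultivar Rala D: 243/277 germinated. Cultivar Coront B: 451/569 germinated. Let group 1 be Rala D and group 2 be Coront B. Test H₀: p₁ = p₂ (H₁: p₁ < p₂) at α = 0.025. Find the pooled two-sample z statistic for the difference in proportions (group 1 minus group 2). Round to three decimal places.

p̂₁ = 243/277 ≈ 0.87726, p̂₂ = 451/569 ≈ 0.79262.
Pooled p̂ = (243+451)/(277+569) = 694/846 = 0.82033.
SE = √(p̂(1−p̂)(1/n₁+1/n₂)) = √(0.82033·0.17967·0.00536758) = √(0.000791117) = 0.02813.
z = (0.87726 − 0.79262)/0.02813 = 0.08464/0.02813 = 3.009.
p-value = P(Z < 3.009) ≈ 0.9987, so at α = 0.025 we fail to reject H₀.

z = 3.009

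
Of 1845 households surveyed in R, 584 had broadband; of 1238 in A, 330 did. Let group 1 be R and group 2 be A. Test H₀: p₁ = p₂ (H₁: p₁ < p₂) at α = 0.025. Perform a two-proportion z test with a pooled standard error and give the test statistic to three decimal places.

p̂₁ = 584/1845 ≈ 0.31653, p̂₂ = 330/1238 ≈ 0.26656.
Pooled p̂ = (584+330)/(1845+1238) = 914/3083 = 0.29646.
SE = √(0.208573 × 0.00134976) = 0.01678.
z = (0.31653 − 0.26656)/0.01678 = 0.04997/0.01678 = 2.978.
p-value = P(Z < 2.978) ≈ 0.9986, so at α = 0.025 we fail to reject H₀.

z = 2.978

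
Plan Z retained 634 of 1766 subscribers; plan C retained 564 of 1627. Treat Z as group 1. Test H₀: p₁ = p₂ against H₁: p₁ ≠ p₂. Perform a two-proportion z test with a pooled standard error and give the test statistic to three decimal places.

p̂₁ = 634/1766 = 0.35900, p̂₂ = 564/1627 = 0.34665.
Pooled p̂ = (634+564)/(1766+1627) = 1198/3393 = 0.35308.
SE = √(p̂(1−p̂)(1/n₁+1/n₂)) = √(0.35308·0.64692·0.00118088) = √(0.00026973) = 0.01642.
z = (0.35900 − 0.34665)/0.01642 = 0.01235/0.01642 = 0.752.
Two-sided p-value ≈ 2·Φ(−0.752) = 0.4520.

z = 0.752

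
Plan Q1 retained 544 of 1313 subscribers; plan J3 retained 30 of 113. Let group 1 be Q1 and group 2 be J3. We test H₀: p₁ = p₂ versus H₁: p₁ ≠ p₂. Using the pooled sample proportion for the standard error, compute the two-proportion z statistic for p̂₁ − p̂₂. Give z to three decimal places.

z = 3.096

p̂₁ = 544/1313 = 0.414318, p̂₂ = 30/113 = 0.265487.
Pooled p̂ = (544+30)/(1313+113) = 574/1426 = 0.402525.
SE = √(0.240499 × 0.00961117) = 0.048078.
z = (0.414318 − 0.265487)/0.048078 = 0.148831/0.048078 = 3.096.
Two-sided p-value ≈ 2·Φ(−3.096) = 0.0020.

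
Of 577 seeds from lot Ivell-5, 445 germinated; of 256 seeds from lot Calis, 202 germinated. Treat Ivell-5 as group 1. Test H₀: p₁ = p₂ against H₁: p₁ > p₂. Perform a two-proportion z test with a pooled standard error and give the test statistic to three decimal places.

z = -0.570

p̂₁ = 445/577 ≈ 0.77123, p̂₂ = 202/256 ≈ 0.78906.
Pooled p̂ = (445+202)/(577+256) = 647/833 = 0.77671.
SE = √(p̂(1−p̂)(1/n₁+1/n₂)) = √(0.77671·0.22329·0.00563935) = √(0.00097804) = 0.03127.
z = (0.77123 − 0.78906)/0.03127 = -0.01783/0.03127 = -0.570.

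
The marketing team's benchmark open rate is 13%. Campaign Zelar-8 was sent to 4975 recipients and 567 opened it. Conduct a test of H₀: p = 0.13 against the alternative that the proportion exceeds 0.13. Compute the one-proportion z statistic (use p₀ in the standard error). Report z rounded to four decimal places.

z = -3.3620

p̂ = 567/4975 ≈ 0.113970.
SE = √(p₀(1−p₀)/n) = √(0.1131/4975) = 0.004768.
z = (0.113970 − 0.13)/0.004768 = -0.016030/0.004768 = -3.3620.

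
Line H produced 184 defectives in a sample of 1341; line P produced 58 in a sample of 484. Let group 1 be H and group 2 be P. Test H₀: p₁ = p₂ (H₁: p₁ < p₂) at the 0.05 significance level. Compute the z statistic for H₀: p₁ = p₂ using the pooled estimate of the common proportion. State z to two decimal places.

p̂₁ = 184/1341 = 0.1372, p̂₂ = 58/484 = 0.1198.
Pooled p̂ = (184+58)/(1341+484) = 242/1825 = 0.1326.
SE = √(p̂(1−p̂)(1/n₁+1/n₂)) = √(0.1326·0.8674·0.00281183) = √(0.000323414) = 0.0180.
z = (0.1372 − 0.1198)/0.0180 = 0.0174/0.0180 = 0.97.
p-value = P(Z < 0.966) ≈ 0.8330. With α = 0.05, fail to reject H₀.

z = 0.97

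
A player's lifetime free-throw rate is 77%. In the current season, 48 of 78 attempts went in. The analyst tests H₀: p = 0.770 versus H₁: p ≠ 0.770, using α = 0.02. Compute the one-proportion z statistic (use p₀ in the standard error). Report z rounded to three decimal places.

z = -3.245

p̂ = 48/78 ≈ 0.61538.
SE = √(p₀(1−p₀)/n) = √(0.1771/78) = 0.04765.
z = (0.61538 − 0.77)/0.04765 = -0.15462/0.04765 = -3.245.
Two-sided p-value ≈ 2·Φ(−3.245) = 0.0012; since p < α = 0.02, reject H₀.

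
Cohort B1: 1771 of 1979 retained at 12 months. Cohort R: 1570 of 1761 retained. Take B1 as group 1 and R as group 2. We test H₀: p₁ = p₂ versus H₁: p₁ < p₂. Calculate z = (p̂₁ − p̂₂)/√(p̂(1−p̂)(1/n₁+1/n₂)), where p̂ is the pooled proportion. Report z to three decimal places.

z = 0.332

p̂₁ = 1771/1979 ≈ 0.89490, p̂₂ = 1570/1761 ≈ 0.89154.
Pooled p̂ = (1771+1570)/(1979+1761) = 3341/3740 = 0.89332.
SE = √(0.0953029 × 0.00107316) = 0.01011.
z = (0.89490 − 0.89154)/0.01011 = 0.00336/0.01011 = 0.332.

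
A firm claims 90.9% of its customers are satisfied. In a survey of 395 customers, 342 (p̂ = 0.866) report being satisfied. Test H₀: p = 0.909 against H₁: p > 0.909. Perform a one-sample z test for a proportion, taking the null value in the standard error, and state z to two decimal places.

z = -2.98

p̂ = 342/395 = 0.8658.
Standard error under H₀: √(0.909×0.091/395) = 0.0145.
z = (0.8658 − 0.909)/0.0145 = -0.0432/0.0145 = -2.98.
p-value = P(Z > -2.984) ≈ 0.9986.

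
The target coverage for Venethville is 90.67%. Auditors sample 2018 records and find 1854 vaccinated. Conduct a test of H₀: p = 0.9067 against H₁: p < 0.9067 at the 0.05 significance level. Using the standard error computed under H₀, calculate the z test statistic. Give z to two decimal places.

p̂ = 1854/2018 ≈ 0.91873.
Standard error under H₀: √(0.9067×0.0933/2018) = 0.00647.
z = (0.91873 − 0.9067)/0.00647 = 0.01203/0.00647 = 1.86.
p-value = P(Z < 1.858) ≈ 0.9684; since p > α = 0.05, fail to reject H₀.

z = 1.86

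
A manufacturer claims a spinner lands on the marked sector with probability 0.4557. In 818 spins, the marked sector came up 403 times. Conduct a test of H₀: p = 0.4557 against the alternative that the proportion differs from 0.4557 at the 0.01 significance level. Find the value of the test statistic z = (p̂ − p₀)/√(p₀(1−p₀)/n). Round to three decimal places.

z = 2.123

p̂ = 403/818 ≈ 0.49267.
SE = √(p₀(1−p₀)/n) = √(0.24804/818) = 0.01741.
z = (0.49267 − 0.4557)/0.01741 = 0.03697/0.01741 = 2.123.
p-value = 2·P(Z > 2.123) ≈ 0.0338, so at α = 0.01 we fail to reject H₀.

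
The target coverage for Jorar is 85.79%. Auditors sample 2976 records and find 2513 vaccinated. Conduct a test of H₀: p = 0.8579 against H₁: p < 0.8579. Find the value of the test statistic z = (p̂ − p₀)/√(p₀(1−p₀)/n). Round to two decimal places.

z = -2.11

p̂ = 2513/2976 ≈ 0.8444.
Under H₀, SE = √(0.8579·0.1421/2976) = √(4.09636e-05) = 0.0064.
z = (0.8444 − 0.8579)/0.0064 = -0.0135/0.0064 = -2.11.
p-value = P(Z < -2.106) ≈ 0.0176.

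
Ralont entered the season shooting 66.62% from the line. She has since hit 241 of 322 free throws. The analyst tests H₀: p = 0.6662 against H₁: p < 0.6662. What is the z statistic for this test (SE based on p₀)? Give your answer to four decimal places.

p̂ = 241/322 ≈ 0.7484472.
Standard error under H₀: √(0.6662×0.3338/322) = 0.0262795.
z = (0.7484472 − 0.6662)/0.0262795 = 0.0822472/0.0262795 = 3.1297.
p-value = P(Z < 3.130) ≈ 0.9991.

z = 3.1297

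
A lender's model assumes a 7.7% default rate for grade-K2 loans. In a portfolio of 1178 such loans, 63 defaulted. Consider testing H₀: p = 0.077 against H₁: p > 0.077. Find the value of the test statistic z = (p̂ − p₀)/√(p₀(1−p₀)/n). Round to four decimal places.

p̂ = 63/1178 = 0.0534805.
Under H₀, SE = √(0.077·0.923/1178) = √(6.03319e-05) = 0.0077674.
z = (0.0534805 − 0.077)/0.0077674 = -0.0235195/0.0077674 = -3.0280.
p-value = P(Z > -3.028) ≈ 0.9988.

z = -3.0280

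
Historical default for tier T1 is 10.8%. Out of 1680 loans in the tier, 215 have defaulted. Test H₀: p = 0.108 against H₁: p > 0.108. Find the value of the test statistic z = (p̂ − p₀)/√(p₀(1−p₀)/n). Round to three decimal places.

p̂ = 215/1680 ≈ 0.127976.
Standard error under H₀: √(0.108×0.892/1680) = 0.007573.
z = (0.127976 − 0.108)/0.007573 = 0.019976/0.007573 = 2.638.

z = 2.638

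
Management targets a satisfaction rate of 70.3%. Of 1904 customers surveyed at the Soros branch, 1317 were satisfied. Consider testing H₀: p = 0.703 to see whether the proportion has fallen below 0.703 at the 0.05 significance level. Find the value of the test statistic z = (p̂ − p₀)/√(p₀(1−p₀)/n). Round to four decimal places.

z = -1.0789

p̂ = 1317/1904 = 0.691702.
Under H₀, SE = √(0.703·0.297/1904) = √(0.000109659) = 0.010472.
z = (0.691702 − 0.703)/0.010472 = -0.011298/0.010472 = -1.0789.
p-value = P(Z < -1.079) ≈ 0.1403, so at α = 0.05 we fail to reject H₀.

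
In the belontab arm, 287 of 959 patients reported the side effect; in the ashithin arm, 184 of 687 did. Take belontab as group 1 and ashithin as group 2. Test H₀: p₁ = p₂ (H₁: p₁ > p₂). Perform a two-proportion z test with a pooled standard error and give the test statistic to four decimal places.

z = 1.3917

p̂₁ = 287/959 = 0.299270, p̂₂ = 184/687 = 0.267831.
Pooled p̂ = (287+184)/(959+687) = 471/1646 = 0.286148.
SE = √(p̂(1−p̂)(1/n₁+1/n₂)) = √(0.286148·0.713852·0.00249836) = √(0.000510333) = 0.022591.
z = (0.299270 − 0.267831)/0.022591 = 0.031439/0.022591 = 1.3917.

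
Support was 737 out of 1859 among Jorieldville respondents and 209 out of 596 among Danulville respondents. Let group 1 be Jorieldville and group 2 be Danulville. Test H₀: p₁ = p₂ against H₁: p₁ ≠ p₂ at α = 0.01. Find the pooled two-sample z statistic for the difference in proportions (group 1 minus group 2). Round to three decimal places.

p̂₁ = 737/1859 ≈ 0.39645, p̂₂ = 209/596 ≈ 0.35067.
Pooled p̂ = (737+209)/(1859+596) = 946/2455 = 0.38534.
SE = √(p̂(1−p̂)(1/n₁+1/n₂)) = √(0.38534·0.61466·0.00221578) = √(0.000524811) = 0.02291.
z = (0.39645 − 0.35067)/0.02291 = 0.04578/0.02291 = 1.998.
p-value = 2·P(Z > 1.998) ≈ 0.0457, so at α = 0.01 we fail to reject H₀.

z = 1.998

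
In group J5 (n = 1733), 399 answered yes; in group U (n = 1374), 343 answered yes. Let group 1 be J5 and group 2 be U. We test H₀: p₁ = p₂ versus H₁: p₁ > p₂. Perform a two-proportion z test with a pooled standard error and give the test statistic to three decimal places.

p̂₁ = 399/1733 ≈ 0.23024, p̂₂ = 343/1374 ≈ 0.24964.
Pooled p̂ = (399+343)/(1733+1374) = 742/3107 = 0.23882.
SE = √(p̂(1−p̂)(1/n₁+1/n₂)) = √(0.23882·0.76118·0.00130484) = √(0.000237197) = 0.01540.
z = (0.23024 − 0.24964)/0.01540 = -0.01940/0.01540 = -1.260.
p-value = P(Z > -1.260) ≈ 0.8961.

z = -1.260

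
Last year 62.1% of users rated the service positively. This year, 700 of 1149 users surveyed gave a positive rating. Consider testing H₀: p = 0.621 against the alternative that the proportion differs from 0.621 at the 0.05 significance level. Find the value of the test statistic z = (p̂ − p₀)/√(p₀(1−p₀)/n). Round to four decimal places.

p̂ = 700/1149 = 0.609225.
SE = √(p₀(1−p₀)/n) = √(0.23536/1149) = 0.014312.
z = (0.609225 − 0.621)/0.014312 = -0.011775/0.014312 = -0.8227.
p-value = 2·P(Z > 0.823) ≈ 0.4107. With α = 0.05, fail to reject H₀.

z = -0.8227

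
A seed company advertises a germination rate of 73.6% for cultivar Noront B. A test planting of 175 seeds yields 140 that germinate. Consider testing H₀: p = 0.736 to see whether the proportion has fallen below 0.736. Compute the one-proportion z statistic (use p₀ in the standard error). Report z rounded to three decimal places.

z = 1.921

p̂ = 140/175 ≈ 0.80000.
Standard error under H₀: √(0.736×0.264/175) = 0.03332.
z = (0.80000 − 0.736)/0.03332 = 0.06400/0.03332 = 1.921.
p-value = P(Z < 1.921) ≈ 0.9726.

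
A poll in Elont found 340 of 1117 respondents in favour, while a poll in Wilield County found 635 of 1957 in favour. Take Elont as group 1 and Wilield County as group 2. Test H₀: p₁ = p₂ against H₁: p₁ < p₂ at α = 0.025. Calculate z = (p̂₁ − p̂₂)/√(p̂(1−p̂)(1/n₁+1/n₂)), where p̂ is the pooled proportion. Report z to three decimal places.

p̂₁ = 340/1117 = 0.30439, p̂₂ = 635/1957 = 0.32448.
Pooled p̂ = (340+635)/(1117+1957) = 975/3074 = 0.31718.
SE = √(0.216576 × 0.00140624) = 0.01745.
z = (0.30439 − 0.32448)/0.01745 = -0.02009/0.01745 = -1.151.
p-value = P(Z < -1.151) ≈ 0.1248, so at α = 0.025 we fail to reject H₀.

z = -1.151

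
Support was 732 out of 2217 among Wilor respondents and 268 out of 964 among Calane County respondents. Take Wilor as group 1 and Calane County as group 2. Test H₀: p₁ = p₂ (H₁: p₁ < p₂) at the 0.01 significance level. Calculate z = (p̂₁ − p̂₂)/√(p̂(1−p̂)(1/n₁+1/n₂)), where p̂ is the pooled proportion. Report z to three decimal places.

z = 2.913

p̂₁ = 732/2217 = 0.33018, p̂₂ = 268/964 = 0.27801.
Pooled p̂ = (732+268)/(2217+964) = 1000/3181 = 0.31437.
SE = √(0.21554 × 0.0014884) = 0.01791.
z = (0.33018 − 0.27801)/0.01791 = 0.05217/0.01791 = 2.913.
p-value = P(Z < 2.913) ≈ 0.9982. With α = 0.01, fail to reject H₀.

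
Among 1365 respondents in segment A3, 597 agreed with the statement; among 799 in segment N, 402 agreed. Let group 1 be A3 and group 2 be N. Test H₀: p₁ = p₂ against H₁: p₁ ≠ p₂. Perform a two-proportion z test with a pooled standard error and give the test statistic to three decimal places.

p̂₁ = 597/1365 = 0.437363, p̂₂ = 402/799 = 0.503129.
Pooled p̂ = (597+402)/(1365+799) = 999/2164 = 0.461645.
SE = √(p̂(1−p̂)(1/n₁+1/n₂)) = √(0.461645·0.538355·0.00198417) = √(0.000493122) = 0.022206.
z = (0.437363 − 0.503129)/0.022206 = -0.065766/0.022206 = -2.962.
p-value = 2·P(Z > 2.962) ≈ 0.0031.

z = -2.962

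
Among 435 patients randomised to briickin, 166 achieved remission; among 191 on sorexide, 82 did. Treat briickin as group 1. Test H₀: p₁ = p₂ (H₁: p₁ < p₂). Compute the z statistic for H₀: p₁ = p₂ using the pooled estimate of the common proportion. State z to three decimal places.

p̂₁ = 166/435 ≈ 0.38161, p̂₂ = 82/191 ≈ 0.42932.
Pooled p̂ = (166+82)/(435+191) = 248/626 = 0.39617.
SE = √(0.239219 × 0.00753445) = 0.04245.
z = (0.38161 − 0.42932)/0.04245 = -0.04771/0.04245 = -1.124.

z = -1.124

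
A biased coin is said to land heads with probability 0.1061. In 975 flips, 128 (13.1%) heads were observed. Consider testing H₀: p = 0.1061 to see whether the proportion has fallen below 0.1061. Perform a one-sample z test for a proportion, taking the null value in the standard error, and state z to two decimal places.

p̂ = 128/975 ≈ 0.1313.
Under H₀, SE = √(0.1061·0.8939/975) = √(9.72747e-05) = 0.0099.
z = (0.1313 − 0.1061)/0.0099 = 0.0252/0.0099 = 2.55.

z = 2.55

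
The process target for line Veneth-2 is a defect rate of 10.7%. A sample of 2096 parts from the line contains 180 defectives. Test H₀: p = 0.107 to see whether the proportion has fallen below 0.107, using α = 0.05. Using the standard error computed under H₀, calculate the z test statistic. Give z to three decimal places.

p̂ = 180/2096 = 0.085878.
Standard error under H₀: √(0.107×0.893/2096) = 0.006752.
z = (0.085878 − 0.107)/0.006752 = -0.021122/0.006752 = -3.128.
p-value = P(Z < -3.128) ≈ 0.0009; since p < α = 0.05, reject H₀.

z = -3.128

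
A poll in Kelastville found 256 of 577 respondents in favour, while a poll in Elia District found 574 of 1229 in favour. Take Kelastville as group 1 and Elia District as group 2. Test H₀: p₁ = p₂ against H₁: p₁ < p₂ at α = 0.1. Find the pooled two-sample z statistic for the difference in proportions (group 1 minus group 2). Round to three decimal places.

p̂₁ = 256/577 ≈ 0.443674, p̂₂ = 574/1229 ≈ 0.467046.
Pooled p̂ = (256+574)/(577+1229) = 830/1806 = 0.459579.
SE = √(0.248366 × 0.00254677) = 0.025150.
z = (0.443674 − 0.467046)/0.025150 = -0.023372/0.025150 = -0.929.
p-value = P(Z < -0.929) ≈ 0.1764; since p > α = 0.1, fail to reject H₀.

z = -0.929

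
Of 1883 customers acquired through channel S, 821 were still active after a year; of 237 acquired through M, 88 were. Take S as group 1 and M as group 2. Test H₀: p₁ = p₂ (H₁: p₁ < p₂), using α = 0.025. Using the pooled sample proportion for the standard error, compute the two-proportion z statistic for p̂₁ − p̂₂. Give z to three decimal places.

p̂₁ = 821/1883 ≈ 0.43601, p̂₂ = 88/237 ≈ 0.37131.
Pooled p̂ = (821+88)/(1883+237) = 909/2120 = 0.42877.
SE = √(0.244927 × 0.00475048) = 0.03411.
z = (0.43601 − 0.37131)/0.03411 = 0.06470/0.03411 = 1.897.
p-value = P(Z < 1.897) ≈ 0.9711, so at α = 0.025 we fail to reject H₀.

z = 1.897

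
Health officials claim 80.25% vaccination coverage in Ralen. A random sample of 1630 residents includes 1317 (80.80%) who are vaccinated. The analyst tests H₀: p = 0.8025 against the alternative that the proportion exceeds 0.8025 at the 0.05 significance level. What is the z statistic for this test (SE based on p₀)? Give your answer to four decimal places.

p̂ = 1317/1630 = 0.8079755.
Standard error under H₀: √(0.8025×0.1975/1630) = 0.0098608.
z = (0.8079755 − 0.8025)/0.0098608 = 0.0054755/0.0098608 = 0.5553.
p-value = P(Z > 0.555) ≈ 0.2894, so at α = 0.05 we fail to reject H₀.

z = 0.5553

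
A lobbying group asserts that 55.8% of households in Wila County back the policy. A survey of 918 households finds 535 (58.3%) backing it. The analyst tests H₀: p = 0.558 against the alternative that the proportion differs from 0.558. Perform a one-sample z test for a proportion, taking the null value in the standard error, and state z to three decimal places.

p̂ = 535/918 ≈ 0.582789.
Under H₀, SE = √(0.558·0.442/918) = √(0.000268667) = 0.016391.
z = (0.582789 − 0.558)/0.016391 = 0.024789/0.016391 = 1.512.
Two-sided p-value ≈ 2·Φ(−1.512) = 0.1305.

z = 1.512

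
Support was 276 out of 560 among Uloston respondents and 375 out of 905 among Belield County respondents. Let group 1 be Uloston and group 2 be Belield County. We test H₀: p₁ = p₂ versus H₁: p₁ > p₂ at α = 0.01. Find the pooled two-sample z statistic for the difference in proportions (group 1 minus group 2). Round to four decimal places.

p̂₁ = 276/560 = 0.4928571, p̂₂ = 375/905 = 0.4143646.
Pooled p̂ = (276+375)/(560+905) = 651/1465 = 0.4443686.
SE = √(0.246905 × 0.00289069) = 0.0267156.
z = (0.4928571 − 0.4143646)/0.0267156 = 0.0784925/0.0267156 = 2.9381.
p-value = P(Z > 2.938) ≈ 0.0017; since p < α = 0.01, reject H₀.

z = 2.9381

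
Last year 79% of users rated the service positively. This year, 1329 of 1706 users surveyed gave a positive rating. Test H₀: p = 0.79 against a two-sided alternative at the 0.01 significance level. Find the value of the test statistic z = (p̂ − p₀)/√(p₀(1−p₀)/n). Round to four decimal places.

z = -1.1139

p̂ = 1329/1706 = 0.7790152.
SE = √(p₀(1−p₀)/n) = √(0.1659/1706) = 0.0098613.
z = (0.7790152 − 0.79)/0.0098613 = -0.0109848/0.0098613 = -1.1139.
p-value = 2·P(Z > 1.114) ≈ 0.2653; since p > α = 0.01, fail to reject H₀.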